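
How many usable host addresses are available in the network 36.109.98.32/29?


Host bits = 32 - 29 = 3
Total addresses = 2^3 = 8
Usable = total - 2 (network and broadcast)
Usable hosts: 6


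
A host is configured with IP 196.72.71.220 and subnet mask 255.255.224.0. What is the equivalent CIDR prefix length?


Binary: 11111111.11111111.11100000.00000000
Count leading 1s
Prefix: /19


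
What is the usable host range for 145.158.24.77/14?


Network: 145.156.0.0
Broadcast: 145.159.255.255
First usable = network + 1
Last usable = broadcast - 1
Range: 145.156.0.1 to 145.159.255.254


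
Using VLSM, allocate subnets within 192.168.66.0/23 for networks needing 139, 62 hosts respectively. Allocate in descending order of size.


139 hosts -> /24 (254 usable): 192.168.66.0/24
62 hosts -> /26 (62 usable): 192.168.67.0/26
Allocation: 192.168.66.0/24 (139 hosts, 254 usable); 192.168.67.0/26 (62 hosts, 62 usable)


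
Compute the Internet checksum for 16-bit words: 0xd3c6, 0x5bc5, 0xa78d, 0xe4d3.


Sum all words (with carry folding):
+ 0xd3c6 = 0xd3c6
+ 0x5bc5 = 0x2f8c
+ 0xa78d = 0xd719
+ 0xe4d3 = 0xbbed
One's complement: ~0xbbed
Checksum = 0x4412


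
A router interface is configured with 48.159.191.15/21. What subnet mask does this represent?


/21 means 21 network bits, 11 host bits
Binary: 11111111111111111111100000000000
Mask: 255.255.248.0


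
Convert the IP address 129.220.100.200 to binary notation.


129 = 10000001
220 = 11011100
100 = 01100100
200 = 11001000
Binary: 10000001.11011100.01100100.11001000


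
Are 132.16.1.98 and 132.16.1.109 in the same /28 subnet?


Mask: 255.255.255.240
132.16.1.98 AND mask = 132.16.1.96
132.16.1.109 AND mask = 132.16.1.96
Yes, same subnet (132.16.1.96)


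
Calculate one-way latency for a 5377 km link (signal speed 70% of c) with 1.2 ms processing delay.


Speed = 0.7 * 3e5 km/s = 210000 km/s
Propagation delay = 5377 / 210000 = 0.0256 s = 25.6048 ms
Processing delay = 1.2 ms
Total one-way latency = 26.8048 ms


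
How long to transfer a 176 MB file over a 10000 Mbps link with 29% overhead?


Effective throughput = 10000 * (1 - 29/100) = 7100 Mbps
File size in Mb = 176 * 8 = 1408 Mb
Time = 1408 / 7100
Time = 0.1983 seconds


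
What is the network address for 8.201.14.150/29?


IP:   00001000.11001001.00001110.10010110
Mask: 11111111.11111111.11111111.11111000
AND operation:
Net:  00001000.11001001.00001110.10010000
Network: 8.201.14.144/29


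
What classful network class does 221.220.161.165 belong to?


First octet: 221
Binary: 11011101
110xxxxx -> Class C (192-223)
Class C, default mask 255.255.255.0 (/24)


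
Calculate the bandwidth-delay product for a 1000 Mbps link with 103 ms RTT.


BDP = bandwidth * RTT
= 1000 Mbps * 103 ms
= 1000 * 1e6 * 103 / 1000 bits
= 103000000 bits
= 12875000 bytes
= 12573.2422 KB
BDP = 103000000 bits (12875000 bytes)


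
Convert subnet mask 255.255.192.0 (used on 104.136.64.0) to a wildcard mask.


Subnet mask: 255.255.192.0
Wildcard = 255.255.255.255 - subnet mask
255 - 255 = 0
255 - 255 = 0
255 - 192 = 63
255 - 0 = 255
Wildcard: 0.0.63.255


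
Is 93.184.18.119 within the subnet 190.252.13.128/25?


Subnet network: 190.252.13.128
Test IP AND mask: 93.184.18.0
No, 93.184.18.119 is not in 190.252.13.128/25


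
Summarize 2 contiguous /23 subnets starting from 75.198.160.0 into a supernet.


Original prefix: /23
Number of subnets: 2 = 2^1
New prefix = 23 - 1 = 22
Supernet: 75.198.160.0/22


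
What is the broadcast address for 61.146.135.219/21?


Network: 61.146.128.0/21
Host bits = 11
Set all host bits to 1:
Broadcast: 61.146.135.255


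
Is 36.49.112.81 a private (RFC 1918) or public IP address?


RFC 1918 private ranges:
  10.0.0.0/8 (10.0.0.0 - 10.255.255.255)
  172.16.0.0/12 (172.16.0.0 - 172.31.255.255)
  192.168.0.0/16 (192.168.0.0 - 192.168.255.255)
Public (not in any RFC 1918 range)


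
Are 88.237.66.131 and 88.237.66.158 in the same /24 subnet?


Mask: 255.255.255.0
88.237.66.131 AND mask = 88.237.66.0
88.237.66.158 AND mask = 88.237.66.0
Yes, same subnet (88.237.66.0)


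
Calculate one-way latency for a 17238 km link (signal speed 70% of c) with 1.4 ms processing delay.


Speed = 0.7 * 3e5 km/s = 210000 km/s
Propagation delay = 17238 / 210000 = 0.0821 s = 82.0857 ms
Processing delay = 1.4 ms
Total one-way latency = 83.4857 ms


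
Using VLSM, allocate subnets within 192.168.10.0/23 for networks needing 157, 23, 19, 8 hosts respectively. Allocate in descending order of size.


157 hosts -> /24 (254 usable): 192.168.10.0/24
23 hosts -> /27 (30 usable): 192.168.11.0/27
19 hosts -> /27 (30 usable): 192.168.11.32/27
8 hosts -> /28 (14 usable): 192.168.11.64/28
Allocation: 192.168.10.0/24 (157 hosts, 254 usable); 192.168.11.0/27 (23 hosts, 30 usable); 192.168.11.32/27 (19 hosts, 30 usable); 192.168.11.64/28 (8 hosts, 14 usable)


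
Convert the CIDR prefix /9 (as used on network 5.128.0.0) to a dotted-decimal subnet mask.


/9 means 9 network bits, 23 host bits
Binary: 11111111100000000000000000000000
Mask: 255.128.0.0


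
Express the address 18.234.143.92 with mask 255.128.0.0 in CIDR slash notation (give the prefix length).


Binary: 11111111.10000000.00000000.00000000
Count leading 1s
Prefix: /9


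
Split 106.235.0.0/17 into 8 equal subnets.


New prefix = 17 + 3 = 20
Each subnet has 4096 addresses
  106.235.0.0/20
  106.235.16.0/20
  106.235.32.0/20
  106.235.48.0/20
  106.235.64.0/20
  106.235.80.0/20
  106.235.96.0/20
  106.235.112.0/20
Subnets: 106.235.0.0/20, 106.235.16.0/20, 106.235.32.0/20, 106.235.48.0/20, 106.235.64.0/20, 106.235.80.0/20, 106.235.96.0/20, 106.235.112.0/20


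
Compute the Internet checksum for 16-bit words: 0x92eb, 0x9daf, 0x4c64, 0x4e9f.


Sum all words (with carry folding):
+ 0x92eb = 0x92eb
+ 0x9daf = 0x309b
+ 0x4c64 = 0x7cff
+ 0x4e9f = 0xcb9e
One's complement: ~0xcb9e
Checksum = 0x3461


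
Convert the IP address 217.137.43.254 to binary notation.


217 = 11011001
137 = 10001001
43 = 00101011
254 = 11111110
Binary: 11011001.10001001.00101011.11111110


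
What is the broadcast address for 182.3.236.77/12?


Network: 182.0.0.0/12
Host bits = 20
Set all host bits to 1:
Broadcast: 182.15.255.255


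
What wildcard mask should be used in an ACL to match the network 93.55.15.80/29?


Subnet mask: 255.255.255.248
Wildcard = 255.255.255.255 - subnet mask
255 - 255 = 0
255 - 255 = 0
255 - 255 = 0
255 - 248 = 7
Wildcard: 0.0.0.7


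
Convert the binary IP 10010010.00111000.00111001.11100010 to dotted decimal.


10010010 = 146
00111000 = 56
00111001 = 57
11100010 = 226
IP: 146.56.57.226


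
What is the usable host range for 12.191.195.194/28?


Network: 12.191.195.192
Broadcast: 12.191.195.207
First usable = network + 1
Last usable = broadcast - 1
Range: 12.191.195.193 to 12.191.195.206


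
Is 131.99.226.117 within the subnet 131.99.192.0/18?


Subnet network: 131.99.192.0
Test IP AND mask: 131.99.192.0
Yes, 131.99.226.117 is in 131.99.192.0/18


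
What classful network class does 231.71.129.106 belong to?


First octet: 231
Binary: 11100111
1110xxxx -> Class D (224-239)
Class D (multicast), default mask N/A


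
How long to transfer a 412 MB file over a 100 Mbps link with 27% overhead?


Effective throughput = 100 * (1 - 27/100) = 73 Mbps
File size in Mb = 412 * 8 = 3296 Mb
Time = 3296 / 73
Time = 45.1507 seconds


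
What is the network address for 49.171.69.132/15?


IP:   00110001.10101011.01000101.10000100
Mask: 11111111.11111110.00000000.00000000
AND operation:
Net:  00110001.10101010.00000000.00000000
Network: 49.170.0.0/15


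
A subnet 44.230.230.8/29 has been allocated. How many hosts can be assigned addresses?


Host bits = 32 - 29 = 3
Total addresses = 2^3 = 8
Usable = total - 2 (network and broadcast)
Usable hosts: 6


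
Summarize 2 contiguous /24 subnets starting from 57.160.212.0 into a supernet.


Original prefix: /24
Number of subnets: 2 = 2^1
New prefix = 24 - 1 = 23
Supernet: 57.160.212.0/23


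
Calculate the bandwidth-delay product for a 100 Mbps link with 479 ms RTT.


BDP = bandwidth * RTT
= 100 Mbps * 479 ms
= 100 * 1e6 * 479 / 1000 bits
= 47900000 bits
= 5987500 bytes
= 5847.168 KB
BDP = 47900000 bits (5987500 bytes)


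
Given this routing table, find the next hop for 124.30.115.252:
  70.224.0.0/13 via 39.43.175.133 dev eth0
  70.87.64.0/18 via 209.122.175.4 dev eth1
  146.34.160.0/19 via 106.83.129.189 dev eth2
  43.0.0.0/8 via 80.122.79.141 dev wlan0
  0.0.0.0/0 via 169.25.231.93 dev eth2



Longest prefix match for 124.30.115.252:
  /13 70.224.0.0: no
  /18 70.87.64.0: no
  /19 146.34.160.0: no
  /8 43.0.0.0: no
  /0 0.0.0.0: MATCH
Selected: next-hop 169.25.231.93 via eth2 (matched /0)


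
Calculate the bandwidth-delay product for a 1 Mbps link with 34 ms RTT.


BDP = bandwidth * RTT
= 1 Mbps * 34 ms
= 1 * 1e6 * 34 / 1000 bits
= 34000 bits
= 4250 bytes
= 4.1504 KB
BDP = 34000 bits (4250 bytes)


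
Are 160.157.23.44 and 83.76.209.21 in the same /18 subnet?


Mask: 255.255.192.0
160.157.23.44 AND mask = 160.157.0.0
83.76.209.21 AND mask = 83.76.192.0
No, different subnets (160.157.0.0 vs 83.76.192.0)


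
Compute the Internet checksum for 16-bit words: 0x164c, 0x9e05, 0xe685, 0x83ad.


Sum all words (with carry folding):
+ 0x164c = 0x164c
+ 0x9e05 = 0xb451
+ 0xe685 = 0x9ad7
+ 0x83ad = 0x1e85
One's complement: ~0x1e85
Checksum = 0xe17a


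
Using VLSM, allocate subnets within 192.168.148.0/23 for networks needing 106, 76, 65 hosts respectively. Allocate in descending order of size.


106 hosts -> /25 (126 usable): 192.168.148.0/25
76 hosts -> /25 (126 usable): 192.168.148.128/25
65 hosts -> /25 (126 usable): 192.168.149.0/25
Allocation: 192.168.148.0/25 (106 hosts, 126 usable); 192.168.148.128/25 (76 hosts, 126 usable); 192.168.149.0/25 (65 hosts, 126 usable)


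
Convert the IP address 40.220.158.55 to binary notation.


40 = 00101000
220 = 11011100
158 = 10011110
55 = 00110111
Binary: 00101000.11011100.10011110.00110111


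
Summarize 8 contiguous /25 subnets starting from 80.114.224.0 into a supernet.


Original prefix: /25
Number of subnets: 8 = 2^3
New prefix = 25 - 3 = 22
Supernet: 80.114.224.0/22


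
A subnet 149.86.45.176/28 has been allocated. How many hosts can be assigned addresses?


Host bits = 32 - 28 = 4
Total addresses = 2^4 = 16
Usable = total - 2 (network and broadcast)
Usable hosts: 14


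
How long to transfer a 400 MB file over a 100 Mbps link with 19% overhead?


Effective throughput = 100 * (1 - 19/100) = 81 Mbps
File size in Mb = 400 * 8 = 3200 Mb
Time = 3200 / 81
Time = 39.5062 seconds


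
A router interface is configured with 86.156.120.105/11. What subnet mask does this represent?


/11 means 11 network bits, 21 host bits
Binary: 11111111111000000000000000000000
Mask: 255.224.0.0


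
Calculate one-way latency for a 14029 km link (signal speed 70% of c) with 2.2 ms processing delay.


Speed = 0.7 * 3e5 km/s = 210000 km/s
Propagation delay = 14029 / 210000 = 0.0668 s = 66.8048 ms
Processing delay = 2.2 ms
Total one-way latency = 69.0048 ms


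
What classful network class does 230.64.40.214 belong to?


First octet: 230
Binary: 11100110
1110xxxx -> Class D (224-239)
Class D (multicast), default mask N/A


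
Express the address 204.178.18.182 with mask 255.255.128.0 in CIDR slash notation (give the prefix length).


Binary: 11111111.11111111.10000000.00000000
Count leading 1s
Prefix: /17


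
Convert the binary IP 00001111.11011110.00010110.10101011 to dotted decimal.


00001111 = 15
11011110 = 222
00010110 = 22
10101011 = 171
IP: 15.222.22.171


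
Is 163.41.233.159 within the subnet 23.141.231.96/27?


Subnet network: 23.141.231.96
Test IP AND mask: 163.41.233.128
No, 163.41.233.159 is not in 23.141.231.96/27


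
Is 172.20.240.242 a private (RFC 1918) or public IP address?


RFC 1918 private ranges:
  10.0.0.0/8 (10.0.0.0 - 10.255.255.255)
  172.16.0.0/12 (172.16.0.0 - 172.31.255.255)
  192.168.0.0/16 (192.168.0.0 - 192.168.255.255)
Private (in 172.16.0.0/12)


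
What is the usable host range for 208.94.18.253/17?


Network: 208.94.0.0
Broadcast: 208.94.127.255
First usable = network + 1
Last usable = broadcast - 1
Range: 208.94.0.1 to 208.94.127.254


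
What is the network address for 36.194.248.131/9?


IP:   00100100.11000010.11111000.10000011
Mask: 11111111.10000000.00000000.00000000
AND operation:
Net:  00100100.10000000.00000000.00000000
Network: 36.128.0.0/9


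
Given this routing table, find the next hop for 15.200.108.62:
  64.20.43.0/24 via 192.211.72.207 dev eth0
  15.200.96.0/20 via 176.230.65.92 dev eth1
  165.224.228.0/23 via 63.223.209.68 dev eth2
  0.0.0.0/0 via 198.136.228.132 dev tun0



Longest prefix match for 15.200.108.62:
  /24 64.20.43.0: no
  /20 15.200.96.0: MATCH
  /23 165.224.228.0: no
  /0 0.0.0.0: MATCH
Selected: next-hop 176.230.65.92 via eth1 (matched /20)


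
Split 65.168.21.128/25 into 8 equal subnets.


New prefix = 25 + 3 = 28
Each subnet has 16 addresses
  65.168.21.128/28
  65.168.21.144/28
  65.168.21.160/28
  65.168.21.176/28
  65.168.21.192/28
  65.168.21.208/28
  65.168.21.224/28
  65.168.21.240/28
Subnets: 65.168.21.128/28, 65.168.21.144/28, 65.168.21.160/28, 65.168.21.176/28, 65.168.21.192/28, 65.168.21.208/28, 65.168.21.224/28, 65.168.21.240/28


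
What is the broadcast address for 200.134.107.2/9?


Network: 200.128.0.0/9
Host bits = 23
Set all host bits to 1:
Broadcast: 200.255.255.255


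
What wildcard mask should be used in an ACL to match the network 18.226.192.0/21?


Subnet mask: 255.255.248.0
Wildcard = 255.255.255.255 - subnet mask
255 - 255 = 0
255 - 255 = 0
255 - 248 = 7
255 - 0 = 255
Wildcard: 0.0.7.255


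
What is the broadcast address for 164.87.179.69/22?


Network: 164.87.176.0/22
Host bits = 10
Set all host bits to 1:
Broadcast: 164.87.179.255


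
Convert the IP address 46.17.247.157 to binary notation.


46 = 00101110
17 = 00010001
247 = 11110111
157 = 10011101
Binary: 00101110.00010001.11110111.10011101


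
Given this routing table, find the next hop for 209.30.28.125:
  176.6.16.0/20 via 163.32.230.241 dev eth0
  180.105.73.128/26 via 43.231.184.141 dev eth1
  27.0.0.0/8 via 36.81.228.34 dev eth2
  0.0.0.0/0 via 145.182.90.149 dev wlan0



Longest prefix match for 209.30.28.125:
  /20 176.6.16.0: no
  /26 180.105.73.128: no
  /8 27.0.0.0: no
  /0 0.0.0.0: MATCH
Selected: next-hop 145.182.90.149 via wlan0 (matched /0)


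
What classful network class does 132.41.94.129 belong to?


First octet: 132
Binary: 10000100
10xxxxxx -> Class B (128-191)
Class B, default mask 255.255.0.0 (/16)


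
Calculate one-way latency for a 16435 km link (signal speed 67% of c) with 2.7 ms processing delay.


Speed = 0.67 * 3e5 km/s = 201000 km/s
Propagation delay = 16435 / 201000 = 0.0818 s = 81.7662 ms
Processing delay = 2.7 ms
Total one-way latency = 84.4662 ms


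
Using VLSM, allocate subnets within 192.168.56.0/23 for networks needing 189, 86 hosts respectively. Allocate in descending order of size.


189 hosts -> /24 (254 usable): 192.168.56.0/24
86 hosts -> /25 (126 usable): 192.168.57.0/25
Allocation: 192.168.56.0/24 (189 hosts, 254 usable); 192.168.57.0/25 (86 hosts, 126 usable)


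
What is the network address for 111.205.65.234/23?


IP:   01101111.11001101.01000001.11101010
Mask: 11111111.11111111.11111110.00000000
AND operation:
Net:  01101111.11001101.01000000.00000000
Network: 111.205.64.0/23


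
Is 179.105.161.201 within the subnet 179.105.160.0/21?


Subnet network: 179.105.160.0
Test IP AND mask: 179.105.160.0
Yes, 179.105.161.201 is in 179.105.160.0/21


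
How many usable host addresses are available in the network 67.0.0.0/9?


Host bits = 32 - 9 = 23
Total addresses = 2^23 = 8388608
Usable = total - 2 (network and broadcast)
Usable hosts: 8388606


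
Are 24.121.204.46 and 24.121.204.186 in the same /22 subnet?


Mask: 255.255.252.0
24.121.204.46 AND mask = 24.121.204.0
24.121.204.186 AND mask = 24.121.204.0
Yes, same subnet (24.121.204.0)


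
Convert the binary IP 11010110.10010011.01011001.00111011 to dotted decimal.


11010110 = 214
10010011 = 147
01011001 = 89
00111011 = 59
IP: 214.147.89.59


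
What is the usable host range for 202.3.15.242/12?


Network: 202.0.0.0
Broadcast: 202.15.255.255
First usable = network + 1
Last usable = broadcast - 1
Range: 202.0.0.1 to 202.15.255.254


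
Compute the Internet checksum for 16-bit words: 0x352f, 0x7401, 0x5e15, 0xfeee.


Sum all words (with carry folding):
+ 0x352f = 0x352f
+ 0x7401 = 0xa930
+ 0x5e15 = 0x0746
+ 0xfeee = 0x0635
One's complement: ~0x0635
Checksum = 0xf9ca


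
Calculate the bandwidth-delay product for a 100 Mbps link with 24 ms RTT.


BDP = bandwidth * RTT
= 100 Mbps * 24 ms
= 100 * 1e6 * 24 / 1000 bits
= 2400000 bits
= 300000 bytes
= 292.9688 KB
BDP = 2400000 bits (300000 bytes)


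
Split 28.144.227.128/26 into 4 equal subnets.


New prefix = 26 + 2 = 28
Each subnet has 16 addresses
  28.144.227.128/28
  28.144.227.144/28
  28.144.227.160/28
  28.144.227.176/28
Subnets: 28.144.227.128/28, 28.144.227.144/28, 28.144.227.160/28, 28.144.227.176/28


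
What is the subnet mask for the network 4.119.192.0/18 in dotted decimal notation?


/18 means 18 network bits, 14 host bits
Binary: 11111111111111111100000000000000
Mask: 255.255.192.0


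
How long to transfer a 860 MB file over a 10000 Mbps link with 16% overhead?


Effective throughput = 10000 * (1 - 16/100) = 8400 Mbps
File size in Mb = 860 * 8 = 6880 Mb
Time = 6880 / 8400
Time = 0.819 seconds


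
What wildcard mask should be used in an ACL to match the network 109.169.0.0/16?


Subnet mask: 255.255.0.0
Wildcard = 255.255.255.255 - subnet mask
255 - 255 = 0
255 - 255 = 0
255 - 0 = 255
255 - 0 = 255
Wildcard: 0.0.255.255


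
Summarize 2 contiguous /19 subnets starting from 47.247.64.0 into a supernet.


Original prefix: /19
Number of subnets: 2 = 2^1
New prefix = 19 - 1 = 18
Supernet: 47.247.64.0/18


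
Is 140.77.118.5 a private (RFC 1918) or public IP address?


RFC 1918 private ranges:
  10.0.0.0/8 (10.0.0.0 - 10.255.255.255)
  172.16.0.0/12 (172.16.0.0 - 172.31.255.255)
  192.168.0.0/16 (192.168.0.0 - 192.168.255.255)
Public (not in any RFC 1918 range)


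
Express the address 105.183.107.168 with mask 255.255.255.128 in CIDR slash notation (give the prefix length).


Binary: 11111111.11111111.11111111.10000000
Count leading 1s
Prefix: /25


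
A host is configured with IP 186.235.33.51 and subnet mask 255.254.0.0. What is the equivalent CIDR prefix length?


Binary: 11111111.11111110.00000000.00000000
Count leading 1s
Prefix: /15


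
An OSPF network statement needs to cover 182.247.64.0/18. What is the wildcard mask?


Subnet mask: 255.255.192.0
Wildcard = 255.255.255.255 - subnet mask
255 - 255 = 0
255 - 255 = 0
255 - 192 = 63
255 - 0 = 255
Wildcard: 0.0.63.255


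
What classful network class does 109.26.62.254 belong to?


First octet: 109
Binary: 01101101
0xxxxxxx -> Class A (1-126)
Class A, default mask 255.0.0.0 (/8)


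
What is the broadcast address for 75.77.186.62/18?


Network: 75.77.128.0/18
Host bits = 14
Set all host bits to 1:
Broadcast: 75.77.191.255


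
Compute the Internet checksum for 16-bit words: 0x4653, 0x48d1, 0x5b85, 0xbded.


Sum all words (with carry folding):
+ 0x4653 = 0x4653
+ 0x48d1 = 0x8f24
+ 0x5b85 = 0xeaa9
+ 0xbded = 0xa897
One's complement: ~0xa897
Checksum = 0x5768


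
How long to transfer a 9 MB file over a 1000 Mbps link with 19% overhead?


Effective throughput = 1000 * (1 - 19/100) = 810 Mbps
File size in Mb = 9 * 8 = 72 Mb
Time = 72 / 810
Time = 0.0889 seconds


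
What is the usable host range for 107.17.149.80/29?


Network: 107.17.149.80
Broadcast: 107.17.149.87
First usable = network + 1
Last usable = broadcast - 1
Range: 107.17.149.81 to 107.17.149.86


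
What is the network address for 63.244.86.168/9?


IP:   00111111.11110100.01010110.10101000
Mask: 11111111.10000000.00000000.00000000
AND operation:
Net:  00111111.10000000.00000000.00000000
Network: 63.128.0.0/9


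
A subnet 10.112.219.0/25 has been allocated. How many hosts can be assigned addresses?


Host bits = 32 - 25 = 7
Total addresses = 2^7 = 128
Usable = total - 2 (network and broadcast)
Usable hosts: 126


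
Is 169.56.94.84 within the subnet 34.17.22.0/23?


Subnet network: 34.17.22.0
Test IP AND mask: 169.56.94.0
No, 169.56.94.84 is not in 34.17.22.0/23


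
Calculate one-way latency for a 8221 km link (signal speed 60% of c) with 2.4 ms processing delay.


Speed = 0.6 * 3e5 km/s = 180000 km/s
Propagation delay = 8221 / 180000 = 0.0457 s = 45.6722 ms
Processing delay = 2.4 ms
Total one-way latency = 48.0722 ms


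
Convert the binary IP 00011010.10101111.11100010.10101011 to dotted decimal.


00011010 = 26
10101111 = 175
11100010 = 226
10101011 = 171
IP: 26.175.226.171


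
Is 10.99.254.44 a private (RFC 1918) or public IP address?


RFC 1918 private ranges:
  10.0.0.0/8 (10.0.0.0 - 10.255.255.255)
  172.16.0.0/12 (172.16.0.0 - 172.31.255.255)
  192.168.0.0/16 (192.168.0.0 - 192.168.255.255)
Private (in 10.0.0.0/8)


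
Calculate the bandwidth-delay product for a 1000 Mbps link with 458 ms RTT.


BDP = bandwidth * RTT
= 1000 Mbps * 458 ms
= 1000 * 1e6 * 458 / 1000 bits
= 458000000 bits
= 57250000 bytes
= 55908.2031 KB
BDP = 458000000 bits (57250000 bytes)


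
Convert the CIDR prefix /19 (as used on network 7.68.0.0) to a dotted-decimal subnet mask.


/19 means 19 network bits, 13 host bits
Binary: 11111111111111111110000000000000
Mask: 255.255.224.0


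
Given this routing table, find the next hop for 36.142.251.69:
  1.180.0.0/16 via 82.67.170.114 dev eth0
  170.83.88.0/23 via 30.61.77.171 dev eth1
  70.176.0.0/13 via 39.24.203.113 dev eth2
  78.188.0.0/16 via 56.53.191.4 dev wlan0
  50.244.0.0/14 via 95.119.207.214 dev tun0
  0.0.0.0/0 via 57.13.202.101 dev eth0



Longest prefix match for 36.142.251.69:
  /16 1.180.0.0: no
  /23 170.83.88.0: no
  /13 70.176.0.0: no
  /16 78.188.0.0: no
  /14 50.244.0.0: no
  /0 0.0.0.0: MATCH
Selected: next-hop 57.13.202.101 via eth0 (matched /0)


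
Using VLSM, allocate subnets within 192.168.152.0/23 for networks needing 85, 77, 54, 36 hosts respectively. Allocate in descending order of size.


85 hosts -> /25 (126 usable): 192.168.152.0/25
77 hosts -> /25 (126 usable): 192.168.152.128/25
54 hosts -> /26 (62 usable): 192.168.153.0/26
36 hosts -> /26 (62 usable): 192.168.153.64/26
Allocation: 192.168.152.0/25 (85 hosts, 126 usable); 192.168.152.128/25 (77 hosts, 126 usable); 192.168.153.0/26 (54 hosts, 62 usable); 192.168.153.64/26 (36 hosts, 62 usable)


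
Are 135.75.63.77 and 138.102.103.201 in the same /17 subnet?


Mask: 255.255.128.0
135.75.63.77 AND mask = 135.75.0.0
138.102.103.201 AND mask = 138.102.0.0
No, different subnets (135.75.0.0 vs 138.102.0.0)


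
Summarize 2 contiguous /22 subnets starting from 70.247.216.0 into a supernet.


Original prefix: /22
Number of subnets: 2 = 2^1
New prefix = 22 - 1 = 21
Supernet: 70.247.216.0/21


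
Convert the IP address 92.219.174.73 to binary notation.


92 = 01011100
219 = 11011011
174 = 10101110
73 = 01001001
Binary: 01011100.11011011.10101110.01001001


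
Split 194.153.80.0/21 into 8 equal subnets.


New prefix = 21 + 3 = 24
Each subnet has 256 addresses
  194.153.80.0/24
  194.153.81.0/24
  194.153.82.0/24
  194.153.83.0/24
  194.153.84.0/24
  194.153.85.0/24
  194.153.86.0/24
  194.153.87.0/24
Subnets: 194.153.80.0/24, 194.153.81.0/24, 194.153.82.0/24, 194.153.83.0/24, 194.153.84.0/24, 194.153.85.0/24, 194.153.86.0/24, 194.153.87.0/24


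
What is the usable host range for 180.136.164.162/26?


Network: 180.136.164.128
Broadcast: 180.136.164.191
First usable = network + 1
Last usable = broadcast - 1
Range: 180.136.164.129 to 180.136.164.190


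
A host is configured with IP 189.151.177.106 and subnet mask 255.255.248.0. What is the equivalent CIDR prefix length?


Binary: 11111111.11111111.11111000.00000000
Count leading 1s
Prefix: /21


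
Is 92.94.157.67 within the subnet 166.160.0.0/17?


Subnet network: 166.160.0.0
Test IP AND mask: 92.94.128.0
No, 92.94.157.67 is not in 166.160.0.0/17


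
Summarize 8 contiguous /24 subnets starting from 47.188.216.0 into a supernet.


Original prefix: /24
Number of subnets: 8 = 2^3
New prefix = 24 - 3 = 21
Supernet: 47.188.216.0/21


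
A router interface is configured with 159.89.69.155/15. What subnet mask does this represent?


/15 means 15 network bits, 17 host bits
Binary: 11111111111111100000000000000000
Mask: 255.254.0.0


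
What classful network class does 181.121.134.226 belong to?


First octet: 181
Binary: 10110101
10xxxxxx -> Class B (128-191)
Class B, default mask 255.255.0.0 (/16)


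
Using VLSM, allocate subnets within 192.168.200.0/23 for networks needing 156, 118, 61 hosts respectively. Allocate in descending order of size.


156 hosts -> /24 (254 usable): 192.168.200.0/24
118 hosts -> /25 (126 usable): 192.168.201.0/25
61 hosts -> /26 (62 usable): 192.168.201.128/26
Allocation: 192.168.200.0/24 (156 hosts, 254 usable); 192.168.201.0/25 (118 hosts, 126 usable); 192.168.201.128/26 (61 hosts, 62 usable)


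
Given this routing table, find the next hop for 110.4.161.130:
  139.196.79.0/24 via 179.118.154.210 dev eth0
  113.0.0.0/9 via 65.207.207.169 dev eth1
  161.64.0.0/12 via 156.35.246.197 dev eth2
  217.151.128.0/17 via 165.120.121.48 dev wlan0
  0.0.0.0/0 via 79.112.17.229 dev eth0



Longest prefix match for 110.4.161.130:
  /24 139.196.79.0: no
  /9 113.0.0.0: no
  /12 161.64.0.0: no
  /17 217.151.128.0: no
  /0 0.0.0.0: MATCH
Selected: next-hop 79.112.17.229 via eth0 (matched /0)


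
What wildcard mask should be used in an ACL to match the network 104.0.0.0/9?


Subnet mask: 255.128.0.0
Wildcard = 255.255.255.255 - subnet mask
255 - 255 = 0
255 - 128 = 127
255 - 0 = 255
255 - 0 = 255
Wildcard: 0.127.255.255


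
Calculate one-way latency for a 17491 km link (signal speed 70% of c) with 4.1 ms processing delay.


Speed = 0.7 * 3e5 km/s = 210000 km/s
Propagation delay = 17491 / 210000 = 0.0833 s = 83.2905 ms
Processing delay = 4.1 ms
Total one-way latency = 87.3905 ms


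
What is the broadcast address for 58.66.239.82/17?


Network: 58.66.128.0/17
Host bits = 15
Set all host bits to 1:
Broadcast: 58.66.255.255


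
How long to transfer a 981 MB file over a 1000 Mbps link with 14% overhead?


Effective throughput = 1000 * (1 - 14/100) = 860 Mbps
File size in Mb = 981 * 8 = 7848 Mb
Time = 7848 / 860
Time = 9.1256 seconds


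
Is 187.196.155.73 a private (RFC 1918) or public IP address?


RFC 1918 private ranges:
  10.0.0.0/8 (10.0.0.0 - 10.255.255.255)
  172.16.0.0/12 (172.16.0.0 - 172.31.255.255)
  192.168.0.0/16 (192.168.0.0 - 192.168.255.255)
Public (not in any RFC 1918 range)


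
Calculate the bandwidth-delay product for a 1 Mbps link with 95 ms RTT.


BDP = bandwidth * RTT
= 1 Mbps * 95 ms
= 1 * 1e6 * 95 / 1000 bits
= 95000 bits
= 11875 bytes
= 11.5967 KB
BDP = 95000 bits (11875 bytes)


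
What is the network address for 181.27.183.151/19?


IP:   10110101.00011011.10110111.10010111
Mask: 11111111.11111111.11100000.00000000
AND operation:
Net:  10110101.00011011.10100000.00000000
Network: 181.27.160.0/19


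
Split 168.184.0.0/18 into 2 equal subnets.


New prefix = 18 + 1 = 19
Each subnet has 8192 addresses
  168.184.0.0/19
  168.184.32.0/19
Subnets: 168.184.0.0/19, 168.184.32.0/19


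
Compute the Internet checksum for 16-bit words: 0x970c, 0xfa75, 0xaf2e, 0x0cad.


Sum all words (with carry folding):
+ 0x970c = 0x970c
+ 0xfa75 = 0x9182
+ 0xaf2e = 0x40b1
+ 0x0cad = 0x4d5e
One's complement: ~0x4d5e
Checksum = 0xb2a1


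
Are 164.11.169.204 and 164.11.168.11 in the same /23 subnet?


Mask: 255.255.254.0
164.11.169.204 AND mask = 164.11.168.0
164.11.168.11 AND mask = 164.11.168.0
Yes, same subnet (164.11.168.0)


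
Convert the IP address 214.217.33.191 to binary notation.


214 = 11010110
217 = 11011001
33 = 00100001
191 = 10111111
Binary: 11010110.11011001.00100001.10111111


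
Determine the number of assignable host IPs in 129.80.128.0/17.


Host bits = 32 - 17 = 15
Total addresses = 2^15 = 32768
Usable = total - 2 (network and broadcast)
Usable hosts: 32766


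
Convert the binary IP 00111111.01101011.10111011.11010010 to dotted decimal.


00111111 = 63
01101011 = 107
10111011 = 187
11010010 = 210
IP: 63.107.187.210


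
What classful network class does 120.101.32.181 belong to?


First octet: 120
Binary: 01111000
0xxxxxxx -> Class A (1-126)
Class A, default mask 255.0.0.0 (/8)


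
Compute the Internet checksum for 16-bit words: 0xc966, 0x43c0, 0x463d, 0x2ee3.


Sum all words (with carry folding):
+ 0xc966 = 0xc966
+ 0x43c0 = 0x0d27
+ 0x463d = 0x5364
+ 0x2ee3 = 0x8247
One's complement: ~0x8247
Checksum = 0x7db8


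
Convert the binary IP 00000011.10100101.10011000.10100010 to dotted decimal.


00000011 = 3
10100101 = 165
10011000 = 152
10100010 = 162
IP: 3.165.152.162


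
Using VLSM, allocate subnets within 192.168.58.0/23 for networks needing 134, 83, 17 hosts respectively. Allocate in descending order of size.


134 hosts -> /24 (254 usable): 192.168.58.0/24
83 hosts -> /25 (126 usable): 192.168.59.0/25
17 hosts -> /27 (30 usable): 192.168.59.128/27
Allocation: 192.168.58.0/24 (134 hosts, 254 usable); 192.168.59.0/25 (83 hosts, 126 usable); 192.168.59.128/27 (17 hosts, 30 usable)


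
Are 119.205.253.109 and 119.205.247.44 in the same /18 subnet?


Mask: 255.255.192.0
119.205.253.109 AND mask = 119.205.192.0
119.205.247.44 AND mask = 119.205.192.0
Yes, same subnet (119.205.192.0)


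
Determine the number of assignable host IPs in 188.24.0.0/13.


Host bits = 32 - 13 = 19
Total addresses = 2^19 = 524288
Usable = total - 2 (network and broadcast)
Usable hosts: 524286


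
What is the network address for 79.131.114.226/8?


IP:   01001111.10000011.01110010.11100010
Mask: 11111111.00000000.00000000.00000000
AND operation:
Net:  01001111.00000000.00000000.00000000
Network: 79.0.0.0/8


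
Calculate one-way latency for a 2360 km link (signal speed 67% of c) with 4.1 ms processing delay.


Speed = 0.67 * 3e5 km/s = 201000 km/s
Propagation delay = 2360 / 201000 = 0.0117 s = 11.7413 ms
Processing delay = 4.1 ms
Total one-way latency = 15.8413 ms


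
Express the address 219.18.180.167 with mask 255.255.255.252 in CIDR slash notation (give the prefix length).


Binary: 11111111.11111111.11111111.11111100
Count leading 1s
Prefix: /30


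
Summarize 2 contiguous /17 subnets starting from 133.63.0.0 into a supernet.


Original prefix: /17
Number of subnets: 2 = 2^1
New prefix = 17 - 1 = 16
Supernet: 133.63.0.0/16


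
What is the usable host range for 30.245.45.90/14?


Network: 30.244.0.0
Broadcast: 30.247.255.255
First usable = network + 1
Last usable = broadcast - 1
Range: 30.244.0.1 to 30.247.255.254


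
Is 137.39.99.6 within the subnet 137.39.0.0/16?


Subnet network: 137.39.0.0
Test IP AND mask: 137.39.0.0
Yes, 137.39.99.6 is in 137.39.0.0/16


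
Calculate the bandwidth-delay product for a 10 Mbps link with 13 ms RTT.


BDP = bandwidth * RTT
= 10 Mbps * 13 ms
= 10 * 1e6 * 13 / 1000 bits
= 130000 bits
= 16250 bytes
= 15.8691 KB
BDP = 130000 bits (16250 bytes)


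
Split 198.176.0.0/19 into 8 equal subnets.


New prefix = 19 + 3 = 22
Each subnet has 1024 addresses
  198.176.0.0/22
  198.176.4.0/22
  198.176.8.0/22
  198.176.12.0/22
  198.176.16.0/22
  198.176.20.0/22
  198.176.24.0/22
  198.176.28.0/22
Subnets: 198.176.0.0/22, 198.176.4.0/22, 198.176.8.0/22, 198.176.12.0/22, 198.176.16.0/22, 198.176.20.0/22, 198.176.24.0/22, 198.176.28.0/22


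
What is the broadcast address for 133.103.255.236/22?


Network: 133.103.252.0/22
Host bits = 10
Set all host bits to 1:
Broadcast: 133.103.255.255


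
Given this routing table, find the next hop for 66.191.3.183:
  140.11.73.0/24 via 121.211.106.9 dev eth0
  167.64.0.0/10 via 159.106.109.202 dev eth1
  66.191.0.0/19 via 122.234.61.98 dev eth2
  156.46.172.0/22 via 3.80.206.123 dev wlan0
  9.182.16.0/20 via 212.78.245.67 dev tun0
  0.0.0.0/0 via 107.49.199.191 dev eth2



Longest prefix match for 66.191.3.183:
  /24 140.11.73.0: no
  /10 167.64.0.0: no
  /19 66.191.0.0: MATCH
  /22 156.46.172.0: no
  /20 9.182.16.0: no
  /0 0.0.0.0: MATCH
Selected: next-hop 122.234.61.98 via eth2 (matched /19)


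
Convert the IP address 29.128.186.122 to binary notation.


29 = 00011101
128 = 10000000
186 = 10111010
122 = 01111010
Binary: 00011101.10000000.10111010.01111010


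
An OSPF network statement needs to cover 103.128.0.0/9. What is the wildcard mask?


Subnet mask: 255.128.0.0
Wildcard = 255.255.255.255 - subnet mask
255 - 255 = 0
255 - 128 = 127
255 - 0 = 255
255 - 0 = 255
Wildcard: 0.127.255.255


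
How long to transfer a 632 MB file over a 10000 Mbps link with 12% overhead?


Effective throughput = 10000 * (1 - 12/100) = 8800 Mbps
File size in Mb = 632 * 8 = 5056 Mb
Time = 5056 / 8800
Time = 0.5745 seconds


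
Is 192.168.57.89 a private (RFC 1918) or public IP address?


RFC 1918 private ranges:
  10.0.0.0/8 (10.0.0.0 - 10.255.255.255)
  172.16.0.0/12 (172.16.0.0 - 172.31.255.255)
  192.168.0.0/16 (192.168.0.0 - 192.168.255.255)
Private (in 192.168.0.0/16)


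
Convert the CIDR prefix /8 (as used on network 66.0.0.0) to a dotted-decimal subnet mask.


/8 means 8 network bits, 24 host bits
Binary: 11111111000000000000000000000000
Mask: 255.0.0.0


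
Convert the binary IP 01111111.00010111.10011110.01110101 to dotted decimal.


01111111 = 127
00010111 = 23
10011110 = 158
01110101 = 117
IP: 127.23.158.117


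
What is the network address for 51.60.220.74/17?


IP:   00110011.00111100.11011100.01001010
Mask: 11111111.11111111.10000000.00000000
AND operation:
Net:  00110011.00111100.10000000.00000000
Network: 51.60.128.0/17


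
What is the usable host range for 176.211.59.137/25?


Network: 176.211.59.128
Broadcast: 176.211.59.255
First usable = network + 1
Last usable = broadcast - 1
Range: 176.211.59.129 to 176.211.59.254


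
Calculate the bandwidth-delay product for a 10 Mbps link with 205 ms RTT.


BDP = bandwidth * RTT
= 10 Mbps * 205 ms
= 10 * 1e6 * 205 / 1000 bits
= 2050000 bits
= 256250 bytes
= 250.2441 KB
BDP = 2050000 bits (256250 bytes)


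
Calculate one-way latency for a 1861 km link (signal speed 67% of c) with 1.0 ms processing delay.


Speed = 0.67 * 3e5 km/s = 201000 km/s
Propagation delay = 1861 / 201000 = 0.0093 s = 9.2587 ms
Processing delay = 1.0 ms
Total one-way latency = 10.2587 ms


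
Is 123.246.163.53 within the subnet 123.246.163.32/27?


Subnet network: 123.246.163.32
Test IP AND mask: 123.246.163.32
Yes, 123.246.163.53 is in 123.246.163.32/27


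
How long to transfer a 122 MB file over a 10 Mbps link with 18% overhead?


Effective throughput = 10 * (1 - 18/100) = 8.2 Mbps
File size in Mb = 122 * 8 = 976 Mb
Time = 976 / 8.2
Time = 119.0244 seconds


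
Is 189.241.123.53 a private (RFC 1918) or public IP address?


RFC 1918 private ranges:
  10.0.0.0/8 (10.0.0.0 - 10.255.255.255)
  172.16.0.0/12 (172.16.0.0 - 172.31.255.255)
  192.168.0.0/16 (192.168.0.0 - 192.168.255.255)
Public (not in any RFC 1918 range)


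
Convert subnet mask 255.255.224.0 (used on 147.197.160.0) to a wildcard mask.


Subnet mask: 255.255.224.0
Wildcard = 255.255.255.255 - subnet mask
255 - 255 = 0
255 - 255 = 0
255 - 224 = 31
255 - 0 = 255
Wildcard: 0.0.31.255


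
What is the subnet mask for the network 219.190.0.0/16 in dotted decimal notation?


/16 means 16 network bits, 16 host bits
Binary: 11111111111111110000000000000000
Mask: 255.255.0.0


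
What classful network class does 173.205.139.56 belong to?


First octet: 173
Binary: 10101101
10xxxxxx -> Class B (128-191)
Class B, default mask 255.255.0.0 (/16)


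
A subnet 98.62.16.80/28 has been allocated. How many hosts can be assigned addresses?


Host bits = 32 - 28 = 4
Total addresses = 2^4 = 16
Usable = total - 2 (network and broadcast)
Usable hosts: 14


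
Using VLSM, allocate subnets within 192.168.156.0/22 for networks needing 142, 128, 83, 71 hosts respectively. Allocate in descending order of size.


142 hosts -> /24 (254 usable): 192.168.156.0/24
128 hosts -> /24 (254 usable): 192.168.157.0/24
83 hosts -> /25 (126 usable): 192.168.158.0/25
71 hosts -> /25 (126 usable): 192.168.158.128/25
Allocation: 192.168.156.0/24 (142 hosts, 254 usable); 192.168.157.0/24 (128 hosts, 254 usable); 192.168.158.0/25 (83 hosts, 126 usable); 192.168.158.128/25 (71 hosts, 126 usable)


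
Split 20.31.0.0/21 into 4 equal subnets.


New prefix = 21 + 2 = 23
Each subnet has 512 addresses
  20.31.0.0/23
  20.31.2.0/23
  20.31.4.0/23
  20.31.6.0/23
Subnets: 20.31.0.0/23, 20.31.2.0/23, 20.31.4.0/23, 20.31.6.0/23


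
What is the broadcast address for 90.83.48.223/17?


Network: 90.83.0.0/17
Host bits = 15
Set all host bits to 1:
Broadcast: 90.83.127.255


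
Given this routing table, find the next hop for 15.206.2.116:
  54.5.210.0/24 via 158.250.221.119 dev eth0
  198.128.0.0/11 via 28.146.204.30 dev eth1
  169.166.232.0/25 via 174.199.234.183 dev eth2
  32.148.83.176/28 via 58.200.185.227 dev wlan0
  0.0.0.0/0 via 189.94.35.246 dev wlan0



Longest prefix match for 15.206.2.116:
  /24 54.5.210.0: no
  /11 198.128.0.0: no
  /25 169.166.232.0: no
  /28 32.148.83.176: no
  /0 0.0.0.0: MATCH
Selected: next-hop 189.94.35.246 via wlan0 (matched /0)


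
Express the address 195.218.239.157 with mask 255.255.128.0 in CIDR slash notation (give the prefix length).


Binary: 11111111.11111111.10000000.00000000
Count leading 1s
Prefix: /17


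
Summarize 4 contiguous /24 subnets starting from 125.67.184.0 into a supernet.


Original prefix: /24
Number of subnets: 4 = 2^2
New prefix = 24 - 2 = 22
Supernet: 125.67.184.0/22


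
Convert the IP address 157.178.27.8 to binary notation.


157 = 10011101
178 = 10110010
27 = 00011011
8 = 00001000
Binary: 10011101.10110010.00011011.00001000


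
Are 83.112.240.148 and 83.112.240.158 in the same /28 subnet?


Mask: 255.255.255.240
83.112.240.148 AND mask = 83.112.240.144
83.112.240.158 AND mask = 83.112.240.144
Yes, same subnet (83.112.240.144)


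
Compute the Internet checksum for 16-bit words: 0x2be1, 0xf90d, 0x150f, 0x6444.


Sum all words (with carry folding):
+ 0x2be1 = 0x2be1
+ 0xf90d = 0x24ef
+ 0x150f = 0x39fe
+ 0x6444 = 0x9e42
One's complement: ~0x9e42
Checksum = 0x61bd


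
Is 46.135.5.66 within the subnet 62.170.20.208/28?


Subnet network: 62.170.20.208
Test IP AND mask: 46.135.5.64
No, 46.135.5.66 is not in 62.170.20.208/28


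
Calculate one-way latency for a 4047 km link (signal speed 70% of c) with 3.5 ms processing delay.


Speed = 0.7 * 3e5 km/s = 210000 km/s
Propagation delay = 4047 / 210000 = 0.0193 s = 19.2714 ms
Processing delay = 3.5 ms
Total one-way latency = 22.7714 ms


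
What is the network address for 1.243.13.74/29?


IP:   00000001.11110011.00001101.01001010
Mask: 11111111.11111111.11111111.11111000
AND operation:
Net:  00000001.11110011.00001101.01001000
Network: 1.243.13.72/29


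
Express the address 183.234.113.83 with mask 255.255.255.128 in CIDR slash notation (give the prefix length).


Binary: 11111111.11111111.11111111.10000000
Count leading 1s
Prefix: /25


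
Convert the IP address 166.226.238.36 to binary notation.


166 = 10100110
226 = 11100010
238 = 11101110
36 = 00100100
Binary: 10100110.11100010.11101110.00100100
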